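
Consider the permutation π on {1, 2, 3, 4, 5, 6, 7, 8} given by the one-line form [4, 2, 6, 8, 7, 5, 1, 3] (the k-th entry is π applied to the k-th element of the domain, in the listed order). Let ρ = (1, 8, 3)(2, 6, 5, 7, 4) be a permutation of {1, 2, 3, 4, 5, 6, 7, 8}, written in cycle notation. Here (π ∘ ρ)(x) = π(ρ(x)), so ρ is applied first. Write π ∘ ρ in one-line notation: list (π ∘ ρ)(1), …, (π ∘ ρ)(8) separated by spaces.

For each element, apply ρ then π: 1 → 8 → 3; 2 → 6 → 5; 3 → 1 → 4; 4 → 2 → 2; 5 → 7 → 1; 6 → 5 → 7; 7 → 4 → 8; 8 → 3 → 6.
So π ∘ ρ in one-line form is 3 5 4 2 1 7 8 6.

3 5 4 2 1 7 8 6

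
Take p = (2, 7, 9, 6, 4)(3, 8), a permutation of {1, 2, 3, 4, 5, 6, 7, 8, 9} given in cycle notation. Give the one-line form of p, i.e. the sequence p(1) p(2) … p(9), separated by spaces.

Image by image: 1↦1, 2↦7, 3↦8, 4↦2, 5↦5, 6↦4, 7↦9, 8↦3, 9↦6.
So the one-line form is 1 7 8 2 5 4 9 3 6.

1 7 8 2 5 4 9 3 6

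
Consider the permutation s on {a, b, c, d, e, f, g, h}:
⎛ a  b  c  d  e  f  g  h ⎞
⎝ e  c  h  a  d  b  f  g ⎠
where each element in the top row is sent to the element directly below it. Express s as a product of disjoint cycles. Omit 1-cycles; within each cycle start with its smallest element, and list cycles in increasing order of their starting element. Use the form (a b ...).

Iterating s from a gives a → e → d → a; that is the 3-cycle (a e d).
Continuing from each remaining unvisited element yields (a e d)(b c h g f).

(a e d)(b c h g f)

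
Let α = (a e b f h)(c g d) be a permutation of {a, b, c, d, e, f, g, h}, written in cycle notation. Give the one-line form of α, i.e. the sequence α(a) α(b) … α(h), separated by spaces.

Reading each image from the cycles: a→e, b→f, c→g, d→c, e→b, f→h, g→d, h→a.
So the one-line form is e f g c b h d a.

e f g c b h d a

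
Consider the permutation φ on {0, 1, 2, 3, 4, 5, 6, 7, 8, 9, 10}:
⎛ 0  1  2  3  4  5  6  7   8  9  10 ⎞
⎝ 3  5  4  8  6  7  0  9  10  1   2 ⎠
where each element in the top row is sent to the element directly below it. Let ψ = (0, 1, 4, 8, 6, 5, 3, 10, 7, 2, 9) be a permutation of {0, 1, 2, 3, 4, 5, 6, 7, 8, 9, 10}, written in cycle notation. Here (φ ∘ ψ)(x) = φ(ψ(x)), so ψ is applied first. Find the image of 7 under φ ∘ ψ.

ψ(7) = 2, then φ(2) = 4; composing gives (φ ∘ ψ)(7) = 4.

4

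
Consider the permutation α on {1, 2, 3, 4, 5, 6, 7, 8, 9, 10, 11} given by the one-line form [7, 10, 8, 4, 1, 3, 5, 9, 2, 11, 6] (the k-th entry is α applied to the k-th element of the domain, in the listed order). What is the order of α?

21

Decomposing into disjoint cycles gives cycle lengths 7, 3, 1.
Since disjoint cycles commute, ord(α) = lcm(7, 3) = 21.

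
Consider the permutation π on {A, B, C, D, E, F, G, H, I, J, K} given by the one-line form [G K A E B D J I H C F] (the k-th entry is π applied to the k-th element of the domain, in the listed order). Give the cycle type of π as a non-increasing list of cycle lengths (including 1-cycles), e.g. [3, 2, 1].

[5, 4, 2]

The disjoint cycles are (A, G, J, C)(B, K, F, D, E)(H, I), with lengths 5, 4, 2 in non-increasing order.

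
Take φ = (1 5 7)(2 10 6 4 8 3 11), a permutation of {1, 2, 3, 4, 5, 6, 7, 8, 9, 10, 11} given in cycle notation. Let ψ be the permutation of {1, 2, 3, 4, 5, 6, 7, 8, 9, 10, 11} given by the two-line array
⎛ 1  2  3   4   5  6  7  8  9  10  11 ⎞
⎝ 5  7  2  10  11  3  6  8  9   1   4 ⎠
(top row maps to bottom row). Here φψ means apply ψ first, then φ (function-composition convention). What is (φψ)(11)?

8

First apply ψ: ψ(11) = 4, then φ(4) = 8. Thus (φψ)(11) = 8.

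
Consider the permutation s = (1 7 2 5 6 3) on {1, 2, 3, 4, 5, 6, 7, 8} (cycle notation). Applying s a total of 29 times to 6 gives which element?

6 lies in the 6-cycle (1 7 2 5 6 3).
On a 6-cycle, s^6 is the identity, so s^29 = s^5 there (29 ≡ 5 mod 6).
Stepping 5 places around the cycle: 6 → 3 → 1 → 7 → 2 → 5.

5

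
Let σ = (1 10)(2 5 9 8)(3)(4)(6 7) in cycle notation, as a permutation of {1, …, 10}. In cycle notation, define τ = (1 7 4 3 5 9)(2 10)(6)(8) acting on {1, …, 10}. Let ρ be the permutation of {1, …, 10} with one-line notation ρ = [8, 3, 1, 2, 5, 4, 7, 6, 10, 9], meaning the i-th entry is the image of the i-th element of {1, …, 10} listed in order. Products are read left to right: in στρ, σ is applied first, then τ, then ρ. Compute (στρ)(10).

7

(στρ)(10) = ρ(τ(σ(10))). σ(10) = 1, then τ(1) = 7, then ρ(7) = 7, so the result is 7.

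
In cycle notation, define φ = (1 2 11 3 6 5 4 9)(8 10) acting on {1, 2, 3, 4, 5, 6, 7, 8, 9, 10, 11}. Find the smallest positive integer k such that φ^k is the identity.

8

The cycle type of φ is (8, 2, 1).
Since disjoint cycles commute, ord(φ) = lcm(8, 2) = 8.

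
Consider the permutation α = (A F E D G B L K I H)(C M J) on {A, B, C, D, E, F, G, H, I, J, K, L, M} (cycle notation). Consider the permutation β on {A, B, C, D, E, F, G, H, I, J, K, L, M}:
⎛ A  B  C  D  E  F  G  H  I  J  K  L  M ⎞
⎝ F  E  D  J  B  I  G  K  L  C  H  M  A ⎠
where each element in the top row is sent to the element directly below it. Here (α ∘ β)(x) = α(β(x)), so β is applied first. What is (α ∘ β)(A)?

E

(α ∘ β)(A) = α(β(A)). β(A) = F, then α(F) = E. So (α ∘ β)(A) = E.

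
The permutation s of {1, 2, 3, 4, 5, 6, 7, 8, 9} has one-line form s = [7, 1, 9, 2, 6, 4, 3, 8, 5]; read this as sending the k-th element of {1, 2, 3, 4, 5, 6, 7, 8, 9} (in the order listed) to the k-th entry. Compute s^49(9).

Tracing 9 → 5 → … returns to 9 after 8 steps, so 9 lies in an 8-cycle (1 7 3 9 5 6 4 2).
Since the cycle has length 8, s^49 acts on it the same as s^1 (49 mod 8 = 1).
Stepping 1 place around the cycle: 9 → 5.

5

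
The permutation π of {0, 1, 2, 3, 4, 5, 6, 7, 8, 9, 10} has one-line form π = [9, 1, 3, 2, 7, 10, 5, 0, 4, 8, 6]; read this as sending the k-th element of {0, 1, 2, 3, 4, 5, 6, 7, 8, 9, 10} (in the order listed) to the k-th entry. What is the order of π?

30

Decomposing into disjoint cycles gives cycle lengths 5, 3, 2, 1.
The order of π is the least common multiple of its cycle lengths: lcm(5, 3, 2) = 30.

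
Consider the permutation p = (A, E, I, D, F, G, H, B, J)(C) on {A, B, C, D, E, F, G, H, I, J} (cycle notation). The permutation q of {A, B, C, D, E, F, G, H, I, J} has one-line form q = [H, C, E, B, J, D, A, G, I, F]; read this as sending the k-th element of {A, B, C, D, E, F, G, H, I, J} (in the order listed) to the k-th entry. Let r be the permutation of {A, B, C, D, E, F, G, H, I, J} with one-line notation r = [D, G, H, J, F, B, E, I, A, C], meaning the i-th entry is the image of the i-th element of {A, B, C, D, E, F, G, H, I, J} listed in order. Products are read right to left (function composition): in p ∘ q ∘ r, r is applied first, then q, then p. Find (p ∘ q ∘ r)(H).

Chase H: r(H) = I; q(I) = I; p(I) = D. Hence (p ∘ q ∘ r)(H) = D.

D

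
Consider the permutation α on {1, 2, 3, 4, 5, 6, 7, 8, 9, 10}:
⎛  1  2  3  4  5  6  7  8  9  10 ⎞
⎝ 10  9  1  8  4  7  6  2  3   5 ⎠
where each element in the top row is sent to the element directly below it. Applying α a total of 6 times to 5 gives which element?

Tracing 5 → 4 → … returns to 5 after 8 steps, so 5 lies in an 8-cycle (1, 10, 5, 4, 8, 2, 9, 3).
Stepping 6 places around the cycle: 5 → 4 → 8 → 2 → 9 → 3 → 1.

1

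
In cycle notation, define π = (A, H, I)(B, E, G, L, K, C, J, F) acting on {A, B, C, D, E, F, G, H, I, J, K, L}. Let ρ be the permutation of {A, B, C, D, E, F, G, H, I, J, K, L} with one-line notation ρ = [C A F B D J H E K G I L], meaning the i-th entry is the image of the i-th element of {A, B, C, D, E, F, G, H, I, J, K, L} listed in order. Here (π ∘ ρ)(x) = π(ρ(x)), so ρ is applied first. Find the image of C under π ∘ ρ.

B

First apply ρ: ρ(C) = F, then π(F) = B. Thus (π ∘ ρ)(C) = B.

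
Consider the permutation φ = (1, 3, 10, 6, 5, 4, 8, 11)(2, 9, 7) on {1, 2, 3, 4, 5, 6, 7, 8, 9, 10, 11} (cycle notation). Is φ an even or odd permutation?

The cycle lengths are 8, 3.
A cycle is odd iff its length is even; φ has 1 even-length cycle, so sgn(φ) = (−1)^1 and φ is odd.

odd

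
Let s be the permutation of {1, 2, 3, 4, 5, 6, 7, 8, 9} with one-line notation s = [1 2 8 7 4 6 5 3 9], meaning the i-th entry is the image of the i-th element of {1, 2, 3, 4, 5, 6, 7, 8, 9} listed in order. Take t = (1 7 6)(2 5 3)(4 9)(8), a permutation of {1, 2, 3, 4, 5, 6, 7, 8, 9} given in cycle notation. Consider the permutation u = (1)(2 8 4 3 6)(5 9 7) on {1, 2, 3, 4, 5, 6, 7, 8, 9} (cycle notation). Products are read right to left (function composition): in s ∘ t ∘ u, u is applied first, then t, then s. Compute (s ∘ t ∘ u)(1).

5

Chase 1: u(1) = 1; t(1) = 7; s(7) = 5. Hence (s ∘ t ∘ u)(1) = 5.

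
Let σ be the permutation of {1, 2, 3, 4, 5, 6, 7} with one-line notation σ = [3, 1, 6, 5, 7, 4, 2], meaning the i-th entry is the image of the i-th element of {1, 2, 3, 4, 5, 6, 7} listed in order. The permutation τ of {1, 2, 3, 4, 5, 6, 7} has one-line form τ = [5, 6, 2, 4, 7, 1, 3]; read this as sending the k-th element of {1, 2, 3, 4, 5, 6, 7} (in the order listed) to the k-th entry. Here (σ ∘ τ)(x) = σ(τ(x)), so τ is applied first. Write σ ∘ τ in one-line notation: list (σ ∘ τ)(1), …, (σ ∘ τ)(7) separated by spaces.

7 4 1 5 2 3 6

(σ ∘ τ)(x) = σ(τ(x)). Computing each image: σ(τ(1)) = σ(5) = 7, σ(τ(2)) = σ(6) = 4, σ(τ(3)) = σ(2) = 1, σ(τ(4)) = σ(4) = 5, σ(τ(5)) = σ(7) = 2, σ(τ(6)) = σ(1) = 3, σ(τ(7)) = σ(3) = 6.
Hence σ ∘ τ = [7 4 1 5 2 3 6].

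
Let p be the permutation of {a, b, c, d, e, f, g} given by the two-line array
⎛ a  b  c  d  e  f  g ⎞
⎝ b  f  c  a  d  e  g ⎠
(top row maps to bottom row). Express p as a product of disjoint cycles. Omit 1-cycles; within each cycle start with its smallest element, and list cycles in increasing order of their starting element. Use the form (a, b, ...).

Iterating p from a gives a → b → f → e → d → a; that is the 5-cycle (a, b, f, e, d).
Repeating from the next unused element and collecting all non-trivial cycles gives (a, b, f, e, d).

(a, b, f, e, d)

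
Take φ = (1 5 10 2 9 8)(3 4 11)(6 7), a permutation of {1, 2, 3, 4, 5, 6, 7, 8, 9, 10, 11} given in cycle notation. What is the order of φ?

The disjoint cycles have lengths 6, 3, 2.
The order of φ is the least common multiple of its cycle lengths: lcm(6, 3, 2) = 6.

6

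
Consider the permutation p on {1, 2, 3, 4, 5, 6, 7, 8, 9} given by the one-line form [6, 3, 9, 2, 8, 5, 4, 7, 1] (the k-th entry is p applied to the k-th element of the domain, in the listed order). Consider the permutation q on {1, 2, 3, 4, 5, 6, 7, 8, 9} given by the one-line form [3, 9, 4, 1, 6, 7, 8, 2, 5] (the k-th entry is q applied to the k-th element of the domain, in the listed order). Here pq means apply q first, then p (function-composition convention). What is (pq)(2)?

q(2) = 9, then p(9) = 1; composing gives (pq)(2) = 1.

1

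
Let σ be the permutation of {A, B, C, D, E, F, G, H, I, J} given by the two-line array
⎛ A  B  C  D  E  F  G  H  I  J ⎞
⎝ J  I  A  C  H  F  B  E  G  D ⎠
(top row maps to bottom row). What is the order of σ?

12

Decomposing into disjoint cycles gives cycle lengths 4, 3, 2, 1.
Since disjoint cycles commute, ord(σ) = lcm(4, 3, 2) = 12.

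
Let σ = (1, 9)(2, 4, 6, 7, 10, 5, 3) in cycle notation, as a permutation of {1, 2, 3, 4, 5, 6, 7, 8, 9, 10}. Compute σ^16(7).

7 lies in the 7-cycle (2, 4, 6, 7, 10, 5, 3).
On a 7-cycle, σ^7 is the identity, so σ^16 = σ^2 there (16 ≡ 2 mod 7).
Stepping 2 places around the cycle: 7 → 10 → 5.

5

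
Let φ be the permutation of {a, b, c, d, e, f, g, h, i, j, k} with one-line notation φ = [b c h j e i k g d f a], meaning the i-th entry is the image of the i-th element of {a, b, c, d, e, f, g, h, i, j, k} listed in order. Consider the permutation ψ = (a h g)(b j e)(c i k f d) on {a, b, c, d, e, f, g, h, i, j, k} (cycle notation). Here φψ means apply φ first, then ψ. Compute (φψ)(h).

a

(φψ)(h) = ψ(φ(h)). φ(h) = g, then ψ(g) = a. So (φψ)(h) = a.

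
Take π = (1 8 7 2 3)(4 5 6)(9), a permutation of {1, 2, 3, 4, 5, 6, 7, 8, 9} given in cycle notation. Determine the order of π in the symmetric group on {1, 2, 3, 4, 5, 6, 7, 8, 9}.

15

The cycle type of π is (5, 3, 1).
The order of π is the least common multiple of its cycle lengths: lcm(5, 3) = 15.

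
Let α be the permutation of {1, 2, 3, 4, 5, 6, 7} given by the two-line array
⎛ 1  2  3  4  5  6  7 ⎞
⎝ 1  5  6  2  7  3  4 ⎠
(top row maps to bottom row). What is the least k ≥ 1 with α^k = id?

The disjoint-cycle form of α has cycle lengths 4, 2, 1.
The order of α is the least common multiple of its cycle lengths: lcm(4, 2) = 4.

4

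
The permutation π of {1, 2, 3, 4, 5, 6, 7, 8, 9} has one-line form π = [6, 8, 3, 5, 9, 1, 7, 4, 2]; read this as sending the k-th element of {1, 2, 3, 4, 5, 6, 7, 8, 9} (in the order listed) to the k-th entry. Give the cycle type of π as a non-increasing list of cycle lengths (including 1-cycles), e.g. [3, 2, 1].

The disjoint cycles are (1 6)(2 8 4 5 9)(3)(7), with lengths 5, 2, 1, 1 in non-increasing order.

[5, 2, 1, 1]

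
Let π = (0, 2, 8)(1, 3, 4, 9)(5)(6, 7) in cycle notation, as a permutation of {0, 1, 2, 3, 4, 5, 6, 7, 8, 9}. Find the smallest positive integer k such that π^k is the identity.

The disjoint cycles have lengths 4, 3, 2, 1.
The order of π is the least common multiple of its cycle lengths: lcm(4, 3, 2) = 12.

12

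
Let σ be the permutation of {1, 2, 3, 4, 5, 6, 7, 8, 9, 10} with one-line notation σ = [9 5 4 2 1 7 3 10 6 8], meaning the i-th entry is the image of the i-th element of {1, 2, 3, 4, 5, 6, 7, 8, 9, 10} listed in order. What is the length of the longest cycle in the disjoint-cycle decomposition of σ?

Decomposing into disjoint cycles gives (1 9 6 7 3 4 2 5)(8 10); the longest has length 8.

8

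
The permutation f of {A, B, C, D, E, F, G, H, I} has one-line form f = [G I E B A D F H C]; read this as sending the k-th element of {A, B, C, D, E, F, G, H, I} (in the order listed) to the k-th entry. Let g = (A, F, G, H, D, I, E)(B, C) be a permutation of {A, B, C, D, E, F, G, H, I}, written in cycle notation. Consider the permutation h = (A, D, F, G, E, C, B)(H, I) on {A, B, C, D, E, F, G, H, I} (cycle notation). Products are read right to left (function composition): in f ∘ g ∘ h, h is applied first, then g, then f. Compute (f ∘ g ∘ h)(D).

F

(f ∘ g ∘ h)(D) = f(g(h(D))). h(D) = F, then g(F) = G, then f(G) = F, so the result is F.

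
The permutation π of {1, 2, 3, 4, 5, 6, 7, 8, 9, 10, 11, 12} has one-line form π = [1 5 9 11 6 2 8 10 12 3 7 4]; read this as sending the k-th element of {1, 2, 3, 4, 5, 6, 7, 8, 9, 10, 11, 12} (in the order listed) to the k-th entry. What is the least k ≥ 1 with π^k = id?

24

Decomposing into disjoint cycles gives cycle lengths 8, 3, 1.
Since disjoint cycles commute, ord(π) = lcm(8, 3) = 24.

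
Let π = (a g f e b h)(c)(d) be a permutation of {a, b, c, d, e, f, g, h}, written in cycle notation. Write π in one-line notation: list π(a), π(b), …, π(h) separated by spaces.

Each element maps to the next entry in its cycle (wrapping to the front): a→g, b→h, c→c, d→d, e→b, f→e, g→f, h→a.
Listing these in domain order gives g h c d b e f a.

g h c d b e f a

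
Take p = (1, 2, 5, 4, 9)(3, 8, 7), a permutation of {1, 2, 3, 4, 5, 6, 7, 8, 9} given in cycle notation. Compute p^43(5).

5 lies in the 5-cycle (1, 2, 5, 4, 9).
On a 5-cycle, p^5 is the identity, so p^43 = p^3 there (43 ≡ 3 mod 5).
Stepping 3 places around the cycle: 5 → 4 → 9 → 1.

1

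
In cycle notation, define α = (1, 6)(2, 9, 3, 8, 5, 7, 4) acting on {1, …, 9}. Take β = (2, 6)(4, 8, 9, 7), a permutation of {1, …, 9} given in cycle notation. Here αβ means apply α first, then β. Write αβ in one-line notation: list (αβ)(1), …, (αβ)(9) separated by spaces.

2 7 9 6 4 1 8 5 3

Chase each element through α then β: 1 → 6 → 2; 2 → 9 → 7; 3 → 8 → 9; 4 → 2 → 6; 5 → 7 → 4; 6 → 1 → 1; 7 → 4 → 8; 8 → 5 → 5; 9 → 3 → 3.
So αβ in one-line form is 2 7 9 6 4 1 8 5 3.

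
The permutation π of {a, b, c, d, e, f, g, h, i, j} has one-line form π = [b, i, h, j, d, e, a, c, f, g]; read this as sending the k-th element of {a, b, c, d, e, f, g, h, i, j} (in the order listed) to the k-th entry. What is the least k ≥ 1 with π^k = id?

8

Decomposing into disjoint cycles gives cycle lengths 8, 2.
The order is lcm(8, 2) = 8.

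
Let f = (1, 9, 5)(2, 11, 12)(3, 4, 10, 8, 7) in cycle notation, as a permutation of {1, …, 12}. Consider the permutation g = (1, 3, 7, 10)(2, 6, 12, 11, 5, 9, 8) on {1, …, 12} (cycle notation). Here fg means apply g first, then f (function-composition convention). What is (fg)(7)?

First apply g: g(7) = 10, then f(10) = 8. Thus (fg)(7) = 8.

8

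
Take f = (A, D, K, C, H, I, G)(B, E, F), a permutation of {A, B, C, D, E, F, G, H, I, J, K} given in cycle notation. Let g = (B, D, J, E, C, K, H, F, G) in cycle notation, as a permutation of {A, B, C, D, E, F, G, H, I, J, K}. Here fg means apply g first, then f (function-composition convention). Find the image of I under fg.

G

g(I) = I, then f(I) = G; composing gives (fg)(I) = G.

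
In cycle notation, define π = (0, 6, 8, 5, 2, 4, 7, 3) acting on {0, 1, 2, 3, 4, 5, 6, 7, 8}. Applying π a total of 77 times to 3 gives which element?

3 lies in the 8-cycle (0, 6, 8, 5, 2, 4, 7, 3).
Since the cycle has length 8, π^77 acts on it the same as π^5 (77 mod 8 = 5).
Advancing 5 steps from 3: 3 → 0 → 6 → 8 → 5 → 2.

2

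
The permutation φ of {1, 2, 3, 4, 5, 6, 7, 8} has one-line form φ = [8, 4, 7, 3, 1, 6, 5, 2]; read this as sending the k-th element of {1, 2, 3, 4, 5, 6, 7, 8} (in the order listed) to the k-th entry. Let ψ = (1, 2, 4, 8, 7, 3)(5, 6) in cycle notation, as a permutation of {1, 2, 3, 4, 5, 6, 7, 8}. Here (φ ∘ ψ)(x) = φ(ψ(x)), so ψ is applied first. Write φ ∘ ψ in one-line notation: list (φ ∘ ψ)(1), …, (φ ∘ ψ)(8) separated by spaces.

(φ ∘ ψ)(x) = φ(ψ(x)). Computing each image: φ(ψ(1)) = φ(2) = 4, φ(ψ(2)) = φ(4) = 3, φ(ψ(3)) = φ(1) = 8, φ(ψ(4)) = φ(8) = 2, φ(ψ(5)) = φ(6) = 6, φ(ψ(6)) = φ(5) = 1, φ(ψ(7)) = φ(3) = 7, φ(ψ(8)) = φ(7) = 5.
Hence φ ∘ ψ = [4 3 8 2 6 1 7 5].

4 3 8 2 6 1 7 5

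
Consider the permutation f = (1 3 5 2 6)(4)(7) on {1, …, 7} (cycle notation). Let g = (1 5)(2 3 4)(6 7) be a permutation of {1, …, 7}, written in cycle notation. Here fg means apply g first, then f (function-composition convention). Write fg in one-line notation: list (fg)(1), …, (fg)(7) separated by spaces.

2 5 4 6 3 7 1

(fg)(x) = f(g(x)). Computing each image: f(g(1)) = f(5) = 2, f(g(2)) = f(3) = 5, f(g(3)) = f(4) = 4, f(g(4)) = f(2) = 6, f(g(5)) = f(1) = 3, f(g(6)) = f(7) = 7, f(g(7)) = f(6) = 1.
Hence fg = [2 5 4 6 3 7 1].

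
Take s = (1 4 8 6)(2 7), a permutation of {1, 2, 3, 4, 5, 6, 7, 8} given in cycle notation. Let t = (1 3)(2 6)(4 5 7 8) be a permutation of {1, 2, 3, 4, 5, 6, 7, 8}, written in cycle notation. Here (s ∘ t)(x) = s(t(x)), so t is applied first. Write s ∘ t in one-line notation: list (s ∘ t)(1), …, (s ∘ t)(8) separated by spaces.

3 1 4 5 2 7 6 8

(s ∘ t)(x) = s(t(x)). Computing each image: s(t(1)) = s(3) = 3, s(t(2)) = s(6) = 1, s(t(3)) = s(1) = 4, s(t(4)) = s(5) = 5, s(t(5)) = s(7) = 2, s(t(6)) = s(2) = 7, s(t(7)) = s(8) = 6, s(t(8)) = s(4) = 8.
Hence s ∘ t = [3 1 4 5 2 7 6 8].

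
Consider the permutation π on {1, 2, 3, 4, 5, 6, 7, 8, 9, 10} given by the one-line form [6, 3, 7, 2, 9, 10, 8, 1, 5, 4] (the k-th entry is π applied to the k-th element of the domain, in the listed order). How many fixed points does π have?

No element satisfies π(x) = x, so there are 0 fixed points.

0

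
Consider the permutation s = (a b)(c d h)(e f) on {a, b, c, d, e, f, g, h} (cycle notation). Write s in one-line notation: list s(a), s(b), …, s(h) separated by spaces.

Image by image: a↦b, b↦a, c↦d, d↦h, e↦f, f↦e, g↦g, h↦c.
Listing these in domain order gives b a d h f e g c.

b a d h f e g c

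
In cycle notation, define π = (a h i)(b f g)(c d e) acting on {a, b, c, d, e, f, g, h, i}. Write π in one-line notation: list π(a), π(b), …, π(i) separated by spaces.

Reading each image from the cycles: a→h, b→f, c→d, d→e, e→c, f→g, g→b, h→i, i→a.
So the one-line form is h f d e c g b i a.

h f d e c g b i a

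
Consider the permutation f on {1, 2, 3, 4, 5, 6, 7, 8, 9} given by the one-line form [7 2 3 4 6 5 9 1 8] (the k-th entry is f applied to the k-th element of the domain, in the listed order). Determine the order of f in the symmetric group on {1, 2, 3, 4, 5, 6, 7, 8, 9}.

4

Writing f as disjoint cycles, the cycle lengths are 4, 2, 1, 1, 1.
The order of f is the least common multiple of its cycle lengths: lcm(4, 2) = 4.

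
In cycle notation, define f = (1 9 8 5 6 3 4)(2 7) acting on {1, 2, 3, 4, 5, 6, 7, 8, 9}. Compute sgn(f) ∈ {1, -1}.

The cycle lengths are 7, 2.
A cycle of length ℓ contributes ℓ−1 transpositions, so f is a product of 6 + 1 = 7 transpositions — odd.

-1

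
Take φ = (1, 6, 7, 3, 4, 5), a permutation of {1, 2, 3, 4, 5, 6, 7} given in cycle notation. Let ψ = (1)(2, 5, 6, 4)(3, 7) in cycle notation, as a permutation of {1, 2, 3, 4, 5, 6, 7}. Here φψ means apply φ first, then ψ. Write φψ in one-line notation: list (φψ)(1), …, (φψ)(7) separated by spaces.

For each element, apply φ then ψ: 1 → 6 → 4; 2 → 2 → 5; 3 → 4 → 2; 4 → 5 → 6; 5 → 1 → 1; 6 → 7 → 3; 7 → 3 → 7.
Collecting the images, φψ = [4 5 2 6 1 3 7].

4 5 2 6 1 3 7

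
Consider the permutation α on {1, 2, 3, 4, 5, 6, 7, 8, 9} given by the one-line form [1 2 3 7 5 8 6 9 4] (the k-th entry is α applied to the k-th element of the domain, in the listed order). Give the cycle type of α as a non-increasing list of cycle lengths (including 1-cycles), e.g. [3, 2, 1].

The disjoint cycles are (1)(2)(3)(4 7 6 8 9)(5), with lengths 5, 1, 1, 1, 1 in non-increasing order.

[5, 1, 1, 1, 1]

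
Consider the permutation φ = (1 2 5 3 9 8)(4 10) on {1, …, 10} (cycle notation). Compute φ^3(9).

9 lies in the 6-cycle (1 2 5 3 9 8).
Advancing 3 steps from 9: 9 → 8 → 1 → 2.

2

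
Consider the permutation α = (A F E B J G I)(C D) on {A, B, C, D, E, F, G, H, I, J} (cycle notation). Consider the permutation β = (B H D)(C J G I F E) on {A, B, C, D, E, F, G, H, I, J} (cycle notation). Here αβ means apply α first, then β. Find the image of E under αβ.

H

First apply α: α(E) = B, then β(B) = H. Thus (αβ)(E) = H.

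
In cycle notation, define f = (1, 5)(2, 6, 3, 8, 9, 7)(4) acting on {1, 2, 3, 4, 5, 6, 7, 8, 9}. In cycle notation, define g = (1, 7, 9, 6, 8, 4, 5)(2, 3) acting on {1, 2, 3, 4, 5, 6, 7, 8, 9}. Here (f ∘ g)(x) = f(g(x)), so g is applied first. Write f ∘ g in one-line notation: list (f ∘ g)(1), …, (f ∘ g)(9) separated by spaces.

For each element, apply g then f: 1 → 7 → 2; 2 → 3 → 8; 3 → 2 → 6; 4 → 5 → 1; 5 → 1 → 5; 6 → 8 → 9; 7 → 9 → 7; 8 → 4 → 4; 9 → 6 → 3.
So f ∘ g in one-line form is 2 8 6 1 5 9 7 4 3.

2 8 6 1 5 9 7 4 3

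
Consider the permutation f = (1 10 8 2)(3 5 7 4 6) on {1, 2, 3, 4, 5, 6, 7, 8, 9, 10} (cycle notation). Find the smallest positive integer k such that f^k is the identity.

20

The cycle type of f is (5, 4, 1).
The order is lcm(5, 4) = 20.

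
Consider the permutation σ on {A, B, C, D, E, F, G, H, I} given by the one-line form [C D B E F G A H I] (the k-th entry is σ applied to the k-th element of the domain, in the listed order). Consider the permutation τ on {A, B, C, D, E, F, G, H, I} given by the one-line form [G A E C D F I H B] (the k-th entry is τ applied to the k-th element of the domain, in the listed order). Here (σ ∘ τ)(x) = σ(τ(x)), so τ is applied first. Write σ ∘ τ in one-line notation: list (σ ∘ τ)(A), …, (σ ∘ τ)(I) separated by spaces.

A C F B E G I H D

For each element, apply τ then σ: A → G → A; B → A → C; C → E → F; D → C → B; E → D → E; F → F → G; G → I → I; H → H → H; I → B → D.
So σ ∘ τ in one-line form is A C F B E G I H D.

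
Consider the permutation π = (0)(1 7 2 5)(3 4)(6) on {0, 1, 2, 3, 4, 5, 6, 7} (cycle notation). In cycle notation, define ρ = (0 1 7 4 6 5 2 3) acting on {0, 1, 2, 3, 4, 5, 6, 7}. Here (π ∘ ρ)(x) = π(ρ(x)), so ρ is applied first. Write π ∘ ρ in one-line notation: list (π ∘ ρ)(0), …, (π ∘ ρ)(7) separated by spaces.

For each element, apply ρ then π: 0 → 1 → 7; 1 → 7 → 2; 2 → 3 → 4; 3 → 0 → 0; 4 → 6 → 6; 5 → 2 → 5; 6 → 5 → 1; 7 → 4 → 3.
Collecting the images, π ∘ ρ = [7 2 4 0 6 5 1 3].

7 2 4 0 6 5 1 3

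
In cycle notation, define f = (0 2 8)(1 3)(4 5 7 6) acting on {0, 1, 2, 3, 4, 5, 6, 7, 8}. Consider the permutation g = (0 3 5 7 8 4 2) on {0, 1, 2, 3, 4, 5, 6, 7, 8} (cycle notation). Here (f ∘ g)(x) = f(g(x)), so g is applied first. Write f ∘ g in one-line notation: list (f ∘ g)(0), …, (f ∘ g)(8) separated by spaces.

For each element, apply g then f: 0 → 3 → 1; 1 → 1 → 3; 2 → 0 → 2; 3 → 5 → 7; 4 → 2 → 8; 5 → 7 → 6; 6 → 6 → 4; 7 → 8 → 0; 8 → 4 → 5.
So f ∘ g in one-line form is 1 3 2 7 8 6 4 0 5.

1 3 2 7 8 6 4 0 5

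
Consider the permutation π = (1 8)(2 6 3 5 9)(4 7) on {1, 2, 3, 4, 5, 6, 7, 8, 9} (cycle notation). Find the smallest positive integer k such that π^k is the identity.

The cycle type of π is (5, 2, 2).
Since disjoint cycles commute, ord(π) = lcm(5, 2, 2) = 10.

10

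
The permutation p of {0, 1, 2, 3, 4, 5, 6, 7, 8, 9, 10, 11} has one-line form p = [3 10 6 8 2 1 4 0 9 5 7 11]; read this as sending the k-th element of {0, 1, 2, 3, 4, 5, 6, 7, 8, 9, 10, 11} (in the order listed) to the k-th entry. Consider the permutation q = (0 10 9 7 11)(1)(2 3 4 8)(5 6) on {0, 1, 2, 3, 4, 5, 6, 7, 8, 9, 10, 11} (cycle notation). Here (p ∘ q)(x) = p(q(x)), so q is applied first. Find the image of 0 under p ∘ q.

(p ∘ q)(0) = p(q(0)). q(0) = 10, then p(10) = 7. So (p ∘ q)(0) = 7.

7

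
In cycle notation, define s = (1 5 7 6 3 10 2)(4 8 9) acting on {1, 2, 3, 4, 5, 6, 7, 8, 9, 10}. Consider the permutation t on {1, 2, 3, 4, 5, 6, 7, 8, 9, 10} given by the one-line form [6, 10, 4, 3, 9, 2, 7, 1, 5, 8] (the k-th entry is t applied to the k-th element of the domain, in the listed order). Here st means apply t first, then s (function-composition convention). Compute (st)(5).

t(5) = 9, then s(9) = 4; composing gives (st)(5) = 4.

4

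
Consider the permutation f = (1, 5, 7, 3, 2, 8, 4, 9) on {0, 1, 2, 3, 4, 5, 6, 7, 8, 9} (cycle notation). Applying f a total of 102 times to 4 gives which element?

2

4 lies in the 8-cycle (1, 5, 7, 3, 2, 8, 4, 9).
Since the cycle has length 8, f^102 acts on it the same as f^6 (102 mod 8 = 6).
Stepping 6 places around the cycle: 4 → 9 → 1 → 5 → 7 → 3 → 2.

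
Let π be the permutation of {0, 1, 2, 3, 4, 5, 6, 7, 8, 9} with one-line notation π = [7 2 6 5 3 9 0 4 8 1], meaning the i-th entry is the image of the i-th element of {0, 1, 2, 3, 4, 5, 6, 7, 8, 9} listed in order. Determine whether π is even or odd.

even

In disjoint-cycle form the cycle lengths are 9, 1.
A cycle of length ℓ contributes ℓ−1 transpositions, so π is a product of 8 transpositions — even.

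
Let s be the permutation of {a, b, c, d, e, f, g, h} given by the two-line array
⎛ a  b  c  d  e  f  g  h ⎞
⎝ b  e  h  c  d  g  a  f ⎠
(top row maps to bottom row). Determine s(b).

e

The entry below b in the array is e, so s(b) = e.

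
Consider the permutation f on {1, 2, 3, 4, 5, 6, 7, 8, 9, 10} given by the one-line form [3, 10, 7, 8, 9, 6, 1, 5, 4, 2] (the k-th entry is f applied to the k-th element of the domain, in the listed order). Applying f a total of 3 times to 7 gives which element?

Tracing 7 → 1 → … returns to 7 after 3 steps, so 7 lies in a 3-cycle (1 3 7).
Powers repeat with period 3 on this cycle, and 3 mod 3 = 0, so f^3(7) = f^0(7).
So f^3(7) = 7.

7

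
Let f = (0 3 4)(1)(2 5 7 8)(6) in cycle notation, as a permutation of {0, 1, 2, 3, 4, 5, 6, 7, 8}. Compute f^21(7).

7 lies in the 4-cycle (2 5 7 8).
Since the cycle has length 4, f^21 acts on it the same as f^1 (21 mod 4 = 1).
Advancing 1 step from 7: 7 → 8.

8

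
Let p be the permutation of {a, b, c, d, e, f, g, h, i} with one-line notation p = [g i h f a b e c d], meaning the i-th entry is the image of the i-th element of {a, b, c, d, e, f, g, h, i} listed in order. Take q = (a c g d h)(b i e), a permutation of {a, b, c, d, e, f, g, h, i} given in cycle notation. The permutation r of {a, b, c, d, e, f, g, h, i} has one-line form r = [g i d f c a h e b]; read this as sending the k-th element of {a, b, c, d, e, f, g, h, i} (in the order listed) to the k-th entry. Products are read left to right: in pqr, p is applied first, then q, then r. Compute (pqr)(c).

(pqr)(c) = r(q(p(c))). p(c) = h, then q(h) = a, then r(a) = g, so the result is g.

g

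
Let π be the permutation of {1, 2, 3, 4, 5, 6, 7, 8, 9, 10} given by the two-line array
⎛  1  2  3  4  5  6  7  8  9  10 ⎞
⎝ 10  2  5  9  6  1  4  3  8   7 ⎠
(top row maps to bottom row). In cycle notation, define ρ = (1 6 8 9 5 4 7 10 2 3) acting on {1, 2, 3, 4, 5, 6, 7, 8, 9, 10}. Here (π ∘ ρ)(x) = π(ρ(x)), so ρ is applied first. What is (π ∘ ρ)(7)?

ρ(7) = 10, then π(10) = 7; composing gives (π ∘ ρ)(7) = 7.

7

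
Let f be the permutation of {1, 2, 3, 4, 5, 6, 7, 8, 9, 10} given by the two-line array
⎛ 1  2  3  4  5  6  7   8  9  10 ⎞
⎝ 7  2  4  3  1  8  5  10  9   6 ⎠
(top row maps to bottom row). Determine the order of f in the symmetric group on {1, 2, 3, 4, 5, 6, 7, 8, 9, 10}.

6

Decomposing into disjoint cycles gives cycle lengths 3, 3, 2, 1, 1.
The order is lcm(3, 3, 2) = 6.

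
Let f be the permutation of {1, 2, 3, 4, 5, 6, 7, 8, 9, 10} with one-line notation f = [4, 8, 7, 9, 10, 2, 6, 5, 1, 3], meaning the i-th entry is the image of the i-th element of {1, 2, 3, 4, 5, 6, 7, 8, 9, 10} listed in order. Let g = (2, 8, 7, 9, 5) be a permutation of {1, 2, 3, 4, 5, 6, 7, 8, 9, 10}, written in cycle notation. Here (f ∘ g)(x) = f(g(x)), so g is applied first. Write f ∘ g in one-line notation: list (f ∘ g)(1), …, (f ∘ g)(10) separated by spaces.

4 5 7 9 8 2 1 6 10 3

Chase each element through g then f: 1 → 1 → 4; 2 → 8 → 5; 3 → 3 → 7; 4 → 4 → 9; 5 → 2 → 8; 6 → 6 → 2; 7 → 9 → 1; 8 → 7 → 6; 9 → 5 → 10; 10 → 10 → 3.
Collecting the images, f ∘ g = [4 5 7 9 8 2 1 6 10 3].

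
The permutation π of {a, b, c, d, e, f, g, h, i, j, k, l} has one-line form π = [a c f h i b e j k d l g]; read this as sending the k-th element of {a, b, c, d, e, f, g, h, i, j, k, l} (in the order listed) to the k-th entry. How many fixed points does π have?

The fixed points (elements with π(x) = x) are {a}, so there is 1.

1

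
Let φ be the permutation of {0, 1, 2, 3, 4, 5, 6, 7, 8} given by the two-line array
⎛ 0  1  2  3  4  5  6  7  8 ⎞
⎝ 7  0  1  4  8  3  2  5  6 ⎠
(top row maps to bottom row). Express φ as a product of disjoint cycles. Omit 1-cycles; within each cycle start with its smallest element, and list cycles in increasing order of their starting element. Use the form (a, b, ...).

From 0: 0 → 7 → 5 → 3 → 4 → 8 → 6 → 2 → 1 → 0, closing the cycle (0, 7, 5, 3, 4, 8, 6, 2, 1).
Continuing from each remaining unvisited element yields (0, 7, 5, 3, 4, 8, 6, 2, 1).

(0, 7, 5, 3, 4, 8, 6, 2, 1)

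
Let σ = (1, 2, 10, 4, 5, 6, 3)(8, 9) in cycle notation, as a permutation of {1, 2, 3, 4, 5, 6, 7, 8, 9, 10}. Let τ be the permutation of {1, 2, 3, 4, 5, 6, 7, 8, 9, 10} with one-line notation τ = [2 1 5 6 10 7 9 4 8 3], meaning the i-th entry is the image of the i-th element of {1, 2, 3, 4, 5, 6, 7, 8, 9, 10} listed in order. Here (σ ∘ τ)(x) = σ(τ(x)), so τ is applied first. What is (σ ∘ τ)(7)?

(σ ∘ τ)(7) = σ(τ(7)). τ(7) = 9, then σ(9) = 8. So (σ ∘ τ)(7) = 8.

8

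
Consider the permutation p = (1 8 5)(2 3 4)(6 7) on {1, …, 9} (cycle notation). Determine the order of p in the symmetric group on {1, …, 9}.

The cycle type of p is (3, 3, 2, 1).
The order is lcm(3, 3, 2) = 6.

6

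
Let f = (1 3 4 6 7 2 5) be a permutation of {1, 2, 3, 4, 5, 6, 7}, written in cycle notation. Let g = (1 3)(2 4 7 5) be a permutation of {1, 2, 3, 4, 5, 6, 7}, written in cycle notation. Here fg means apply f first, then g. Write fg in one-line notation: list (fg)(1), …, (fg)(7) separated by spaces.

Chase each element through f then g: 1 → 3 → 1; 2 → 5 → 2; 3 → 4 → 7; 4 → 6 → 6; 5 → 1 → 3; 6 → 7 → 5; 7 → 2 → 4.
So fg in one-line form is 1 2 7 6 3 5 4.

1 2 7 6 3 5 4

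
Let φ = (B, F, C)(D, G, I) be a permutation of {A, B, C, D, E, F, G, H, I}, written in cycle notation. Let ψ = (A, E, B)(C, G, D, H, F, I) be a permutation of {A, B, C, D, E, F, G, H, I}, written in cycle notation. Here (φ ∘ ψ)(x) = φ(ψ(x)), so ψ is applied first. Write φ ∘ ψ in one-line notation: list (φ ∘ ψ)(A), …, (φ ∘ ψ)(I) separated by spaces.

E A I H F D G C B

(φ ∘ ψ)(x) = φ(ψ(x)). Computing each image: φ(ψ(A)) = φ(E) = E, φ(ψ(B)) = φ(A) = A, φ(ψ(C)) = φ(G) = I, φ(ψ(D)) = φ(H) = H, φ(ψ(E)) = φ(B) = F, φ(ψ(F)) = φ(I) = D, φ(ψ(G)) = φ(D) = G, φ(ψ(H)) = φ(F) = C, φ(ψ(I)) = φ(C) = B.
Hence φ ∘ ψ = [E A I H F D G C B].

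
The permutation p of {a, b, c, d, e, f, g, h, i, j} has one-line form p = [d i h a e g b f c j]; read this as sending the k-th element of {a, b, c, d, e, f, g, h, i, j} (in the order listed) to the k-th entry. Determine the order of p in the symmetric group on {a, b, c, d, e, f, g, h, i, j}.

The disjoint-cycle form of p has cycle lengths 6, 2, 1, 1.
The order is lcm(6, 2) = 6.

6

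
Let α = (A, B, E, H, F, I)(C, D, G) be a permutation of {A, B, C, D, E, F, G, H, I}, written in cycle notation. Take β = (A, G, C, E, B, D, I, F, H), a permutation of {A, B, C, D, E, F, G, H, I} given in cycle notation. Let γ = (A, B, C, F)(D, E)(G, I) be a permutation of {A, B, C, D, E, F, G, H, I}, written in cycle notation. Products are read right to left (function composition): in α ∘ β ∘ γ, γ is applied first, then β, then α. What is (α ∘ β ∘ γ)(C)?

(α ∘ β ∘ γ)(C) = α(β(γ(C))). γ(C) = F, then β(F) = H, then α(H) = F, so the result is F.

F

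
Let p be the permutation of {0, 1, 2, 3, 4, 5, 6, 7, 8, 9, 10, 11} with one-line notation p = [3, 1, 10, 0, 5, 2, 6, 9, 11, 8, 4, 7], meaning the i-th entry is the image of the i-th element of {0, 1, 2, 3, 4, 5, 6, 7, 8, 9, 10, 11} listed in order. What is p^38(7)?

Tracing 7 → 9 → … returns to 7 after 4 steps, so 7 lies in a 4-cycle (7, 9, 8, 11).
Powers repeat with period 4 on this cycle, and 38 mod 4 = 2, so p^38(7) = p^2(7).
Advancing 2 steps from 7: 7 → 9 → 8.

8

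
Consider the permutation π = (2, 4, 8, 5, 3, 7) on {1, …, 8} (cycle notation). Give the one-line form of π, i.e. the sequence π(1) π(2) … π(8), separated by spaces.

1 4 7 8 3 6 2 5

Reading each image from the cycles: 1→1, 2→4, 3→7, 4→8, 5→3, 6→6, 7→2, 8→5.
So the one-line form is 1 4 7 8 3 6 2 5.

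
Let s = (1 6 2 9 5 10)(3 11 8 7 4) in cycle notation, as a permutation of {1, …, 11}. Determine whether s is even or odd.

The cycle lengths are 6, 5.
A cycle of length ℓ contributes ℓ−1 transpositions, so s is a product of 5 + 4 = 9 transpositions — odd.

odd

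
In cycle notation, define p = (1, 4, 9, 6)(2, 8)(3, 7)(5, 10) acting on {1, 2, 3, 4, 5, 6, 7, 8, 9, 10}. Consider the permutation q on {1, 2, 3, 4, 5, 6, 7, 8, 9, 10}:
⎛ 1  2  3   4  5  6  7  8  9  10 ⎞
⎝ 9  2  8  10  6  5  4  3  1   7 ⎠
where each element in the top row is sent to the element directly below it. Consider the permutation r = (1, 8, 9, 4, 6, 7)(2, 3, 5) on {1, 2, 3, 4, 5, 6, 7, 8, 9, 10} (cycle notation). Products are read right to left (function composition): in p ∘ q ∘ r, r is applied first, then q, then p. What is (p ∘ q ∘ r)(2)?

2

(p ∘ q ∘ r)(2) = p(q(r(2))). r(2) = 3, then q(3) = 8, then p(8) = 2, so the result is 2.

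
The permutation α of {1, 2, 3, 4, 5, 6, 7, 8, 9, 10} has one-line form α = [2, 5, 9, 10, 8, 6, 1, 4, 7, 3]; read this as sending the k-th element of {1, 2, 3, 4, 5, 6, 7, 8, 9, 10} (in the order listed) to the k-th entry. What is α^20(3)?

Tracing 3 → 9 → … returns to 3 after 9 steps, so 3 lies in a 9-cycle (1 2 5 8 4 10 3 9 7).
Since the cycle has length 9, α^20 acts on it the same as α^2 (20 mod 9 = 2).
Advancing 2 steps from 3: 3 → 9 → 7.

7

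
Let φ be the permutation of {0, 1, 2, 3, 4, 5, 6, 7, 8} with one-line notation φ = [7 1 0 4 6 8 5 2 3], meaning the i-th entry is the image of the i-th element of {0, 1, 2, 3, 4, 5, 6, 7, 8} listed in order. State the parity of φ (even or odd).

even

In disjoint-cycle form the cycle lengths are 5, 3, 1.
A cycle is odd iff its length is even; φ has 0 even-length cycles, so sgn(φ) = (−1)^0 and φ is even.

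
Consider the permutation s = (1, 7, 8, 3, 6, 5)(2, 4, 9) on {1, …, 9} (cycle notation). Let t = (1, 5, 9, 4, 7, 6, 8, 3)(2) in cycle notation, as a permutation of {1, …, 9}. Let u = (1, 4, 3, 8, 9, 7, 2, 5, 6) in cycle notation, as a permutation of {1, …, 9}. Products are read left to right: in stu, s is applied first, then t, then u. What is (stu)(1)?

(stu)(1) = u(t(s(1))). s(1) = 7, then t(7) = 6, then u(6) = 1, so the result is 1.

1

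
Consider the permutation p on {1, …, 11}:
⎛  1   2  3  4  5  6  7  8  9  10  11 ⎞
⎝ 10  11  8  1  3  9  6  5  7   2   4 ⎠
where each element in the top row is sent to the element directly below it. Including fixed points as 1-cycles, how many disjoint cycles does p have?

3

The cycle decomposition is (1, 10, 2, 11, 4)(3, 8, 5)(6, 9, 7), which has 3 cycles (counting 1-cycles).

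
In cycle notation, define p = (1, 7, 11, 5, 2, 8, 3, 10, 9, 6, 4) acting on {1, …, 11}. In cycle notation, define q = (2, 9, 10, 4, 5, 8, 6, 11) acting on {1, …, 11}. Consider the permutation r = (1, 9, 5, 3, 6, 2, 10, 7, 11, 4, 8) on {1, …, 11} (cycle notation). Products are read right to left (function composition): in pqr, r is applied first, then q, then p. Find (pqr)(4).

4

Apply the permutations in order: r(4) = 8, then q(8) = 6, then p(6) = 4. So (pqr)(4) = 4.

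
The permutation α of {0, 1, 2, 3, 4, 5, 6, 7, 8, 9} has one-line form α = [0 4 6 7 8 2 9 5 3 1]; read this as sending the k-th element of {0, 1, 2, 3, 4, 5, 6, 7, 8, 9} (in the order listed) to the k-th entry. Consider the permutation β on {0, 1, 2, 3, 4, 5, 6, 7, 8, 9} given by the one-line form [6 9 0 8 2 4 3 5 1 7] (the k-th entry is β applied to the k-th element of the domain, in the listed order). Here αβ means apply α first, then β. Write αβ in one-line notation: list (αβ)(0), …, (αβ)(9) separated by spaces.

Chase each element through α then β: 0 → 0 → 6; 1 → 4 → 2; 2 → 6 → 3; 3 → 7 → 5; 4 → 8 → 1; 5 → 2 → 0; 6 → 9 → 7; 7 → 5 → 4; 8 → 3 → 8; 9 → 1 → 9.
Collecting the images, αβ = [6 2 3 5 1 0 7 4 8 9].

6 2 3 5 1 0 7 4 8 9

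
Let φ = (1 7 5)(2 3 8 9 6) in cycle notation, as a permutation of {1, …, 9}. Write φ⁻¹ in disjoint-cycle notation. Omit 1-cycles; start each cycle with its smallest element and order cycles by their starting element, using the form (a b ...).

(1 5 7)(2 6 9 8 3)

If φ sends a → b within a cycle, φ⁻¹ sends b → a; equivalently, reverse each cycle.
After reversing and putting each cycle's least element first, φ⁻¹ = (1 5 7)(2 6 9 8 3).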